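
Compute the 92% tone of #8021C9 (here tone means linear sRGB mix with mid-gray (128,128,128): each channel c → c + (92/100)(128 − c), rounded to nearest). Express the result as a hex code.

#807886

#8021C9 is rgb(128, 33, 201).
Per channel, c → c + 0.92(128 − c):
  R: 128 + 0 = 128 → 128
  G: 33 + 0.92×(128−33) = 33 + 87.4 = 120.4 → 120
  B: 201 − 67.16 = 133.84 → 134
rgb(128, 120, 134) = #807886.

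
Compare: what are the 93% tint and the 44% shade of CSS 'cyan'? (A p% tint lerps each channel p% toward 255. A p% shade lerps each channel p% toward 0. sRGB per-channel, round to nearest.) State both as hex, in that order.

CSS cyan is rgb(0, 255, 255).
93% tint:
  R: 0 + 0.93×(255−0) = 0 + 237.15 = 237.15 → 237
  G: 255 + 0 = 255 → 255
  B: 255 + 0.93×(255−255) = 255 + 0 = 255 → 255
  → #EDFFFF
44% shade:
  R: 0 + 0 = 0 → 0
  G: 255 + 0.44×(0−255) = 255 − 112.2 = 142.8 → 143
  B: 255 + 0.44×(0−255) = 255 − 112.2 = 142.8 → 143
  → #008F8F

#EDFFFF, #008F8F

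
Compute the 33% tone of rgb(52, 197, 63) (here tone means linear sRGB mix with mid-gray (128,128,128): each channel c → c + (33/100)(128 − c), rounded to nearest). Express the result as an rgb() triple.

rgb(77, 174, 84)

Per channel, c → c + 0.33(128 − c):
  R: 52 + 0.33×(128−52) = 52 + 25.08 = 77.08 → 77
  G: 197 + 0.33×(128−197) = 197 − 22.77 = 174.23 → 174
  B: 63 + 21.45 = 84.45 → 84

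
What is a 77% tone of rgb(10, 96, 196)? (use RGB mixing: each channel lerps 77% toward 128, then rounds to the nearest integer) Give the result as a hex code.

#657990

A 77% tone moves each channel 77% toward 128:
  R: 10 + 90.86 = 100.86 → 101
  G: 96 + 24.64 = 120.64 → 121
  B: 196 + 0.77×(128−196) = 196 − 52.36 = 143.64 → 144
rgb(101, 121, 144) = #657990.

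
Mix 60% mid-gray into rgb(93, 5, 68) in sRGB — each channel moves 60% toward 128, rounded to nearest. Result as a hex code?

#724F68

Lerp each channel 60% toward 128:
  R: 93 + 21 = 114 → 114
  G: 5 + 73.8 = 78.8 → 79
  B: 68 + 0.6×(128−68) = 68 + 36 = 104 → 104
rgb(114, 79, 104) = #724F68.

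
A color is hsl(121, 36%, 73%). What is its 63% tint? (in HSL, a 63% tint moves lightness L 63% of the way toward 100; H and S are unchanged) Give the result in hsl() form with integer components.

hsl(121, 36%, 90%)

L moves 63% from 73 toward 100: 73 + 17.01 = 90.01 → 90.
H and S are unchanged.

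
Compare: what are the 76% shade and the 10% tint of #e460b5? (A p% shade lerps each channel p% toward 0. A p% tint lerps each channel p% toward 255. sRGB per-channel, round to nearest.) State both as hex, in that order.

#e460b5 is rgb(228, 96, 181).
76% shade:
  R: 228 + 0.76×(0−228) = 228 − 173.28 = 54.72 → 55
  G: 96 + 0.76×(0−96) = 96 − 72.96 = 23.04 → 23
  B: 181 + 0.76×(0−181) = 181 − 137.56 = 43.44 → 43
  → #37172b
10% tint:
  R: 228 + 0.1×(255−228) = 228 + 2.7 = 230.7 → 231
  G: 96 + 0.1×(255−96) = 96 + 15.9 = 111.9 → 112
  B: 181 + 0.1×(255−181) = 181 + 7.4 = 188.4 → 188
  → #e770bc

#37172b, #e770bc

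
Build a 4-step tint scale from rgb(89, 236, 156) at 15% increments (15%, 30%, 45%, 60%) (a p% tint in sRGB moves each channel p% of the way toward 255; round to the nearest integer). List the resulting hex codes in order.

15%: (89 + 24.9 = 113.9→114, 236 + 2.85 = 238.85→239, 156 + 14.85 = 170.85→171) → #72EFAB
30%: (89 + 49.8 = 138.8→139, 236 + 5.7 = 241.7→242, 156 + 29.7 = 185.7→186) → #8BF2BA
45%: (89 + 74.7 = 163.7→164, 236 + 8.55 = 244.55→245, 156 + 44.55 = 200.55→201) → #A4F5C9
60%: (89 + 99.6 = 188.6→189, 236 + 11.4 = 247.4→247, 156 + 59.4 = 215.4→215) → #BDF7D7

#72EFAB, #8BF2BA, #A4F5C9, #BDF7D7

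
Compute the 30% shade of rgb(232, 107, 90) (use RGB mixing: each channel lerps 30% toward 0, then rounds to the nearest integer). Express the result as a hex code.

Per channel, c → c + 0.3(0 − c):
  R: 232 − 69.6 = 162.4 → 162
  G: 107 + 0.3×(0−107) = 107 − 32.1 = 74.9 → 75
  B: 90 − 27 = 63 → 63
rgb(162, 75, 63) = #A24B3F.

#A24B3F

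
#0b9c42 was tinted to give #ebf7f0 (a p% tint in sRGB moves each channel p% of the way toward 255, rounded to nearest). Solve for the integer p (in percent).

92%

#0b9c42 is rgb(11, 156, 66); #ebf7f0 is rgb(235, 247, 240).
On the R channel (widest range): 235 ≈ 11 + (p/100)(255 − 11), so p ≈ 100×(235 − 11)/(255 − 11) = 22400/244 = 91.80.
p = 92 reproduces all three channels after rounding.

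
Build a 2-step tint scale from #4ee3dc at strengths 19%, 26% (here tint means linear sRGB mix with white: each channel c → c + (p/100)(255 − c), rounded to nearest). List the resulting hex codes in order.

#70e8e3, #7ceae5

#4ee3dc is rgb(78, 227, 220).
19%: (78 + 33.63 = 111.63→112, 227 + 5.32 = 232.32→232, 220 + 6.65 = 226.65→227) → #70e8e3
26%: (78 + 46.02 = 124.02→124, 227 + 7.28 = 234.28→234, 220 + 9.1 = 229.1→229) → #7ceae5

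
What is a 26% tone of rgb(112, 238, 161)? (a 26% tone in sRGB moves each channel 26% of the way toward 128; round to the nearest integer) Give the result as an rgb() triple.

Per channel, c → c + 0.26(128 − c):
  R: 112 + 0.26×(128−112) = 112 + 4.16 = 116.16 → 116
  G: 238 + 0.26×(128−238) = 238 − 28.6 = 209.4 → 209
  B: 161 + 0.26×(128−161) = 161 − 8.58 = 152.42 → 152

rgb(116, 209, 152)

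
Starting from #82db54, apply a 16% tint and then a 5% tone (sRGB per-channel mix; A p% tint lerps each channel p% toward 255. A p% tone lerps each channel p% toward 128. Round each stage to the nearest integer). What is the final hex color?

#95dc70

#82db54 is rgb(130, 219, 84).
Lerp each channel 16% toward 255:
  R: 130 + 0.16×(255−130) = 130 + 20 = 150 → 150
  G: 219 + 0.16×(255−219) = 219 + 5.76 = 224.76 → 225
  B: 84 + 27.36 = 111.36 → 111
After the tint: rgb(150, 225, 111) = #96e16f.
Per channel, c → c + 0.05(128 − c):
  R: 150 + 0.05×(128−150) = 150 − 1.1 = 148.9 → 149
  G: 225 − 4.85 = 220.15 → 220
  B: 111 + 0.85 = 111.85 → 112
rgb(149, 220, 112) = #95dc70.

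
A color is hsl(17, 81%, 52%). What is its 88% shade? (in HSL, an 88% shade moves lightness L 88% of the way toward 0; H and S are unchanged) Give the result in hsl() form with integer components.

hsl(17, 81%, 6%)

L moves 88% from 52 toward 0: 52 − 45.76 = 6.24 → 6.
H and S are unchanged.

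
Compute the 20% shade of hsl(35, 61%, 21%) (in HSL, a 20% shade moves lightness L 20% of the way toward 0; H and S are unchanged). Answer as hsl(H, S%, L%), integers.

L moves 20% from 21 toward 0: 21 − 4.2 = 16.8 → 17.
H and S are unchanged.

hsl(35, 61%, 17%)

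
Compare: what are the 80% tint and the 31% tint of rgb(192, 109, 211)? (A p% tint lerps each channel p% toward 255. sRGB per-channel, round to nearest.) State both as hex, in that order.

80% tint:
  R: 192 + 50.4 = 242.4 → 242
  G: 109 + 116.8 = 225.8 → 226
  B: 211 + 35.2 = 246.2 → 246
  → #f2e2f6
31% tint:
  R: 192 + 0.31×(255−192) = 192 + 19.53 = 211.53 → 212
  G: 109 + 0.31×(255−109) = 109 + 45.26 = 154.26 → 154
  B: 211 + 13.64 = 224.64 → 225
  → #d49ae1

#f2e2f6, #d49ae1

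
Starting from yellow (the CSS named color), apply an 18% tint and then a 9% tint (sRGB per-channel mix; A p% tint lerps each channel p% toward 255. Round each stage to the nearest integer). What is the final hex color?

CSS yellow is rgb(255, 255, 0).
An 18% tint moves each channel 18% toward 255:
  R: 255 + 0 = 255 → 255
  G: 255 + 0 = 255 → 255
  B: 0 + 0.18×(255−0) = 0 + 45.9 = 45.9 → 46
After the tint: rgb(255, 255, 46) = #ffff2e.
A 9% tint moves each channel 9% toward 255:
  R: 255 + 0 = 255 → 255
  G: 255 + 0 = 255 → 255
  B: 46 + 0.09×(255−46) = 46 + 18.81 = 64.81 → 65
rgb(255, 255, 65) = #ffff41.

#ffff41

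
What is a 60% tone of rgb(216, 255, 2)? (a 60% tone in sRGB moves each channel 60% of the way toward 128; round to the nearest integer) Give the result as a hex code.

#A3B34E

Lerp each channel 60% toward 128:
  R: 216 + 0.6×(128−216) = 216 − 52.8 = 163.2 → 163
  G: 255 + 0.6×(128−255) = 255 − 76.2 = 178.8 → 179
  B: 2 + 75.6 = 77.6 → 78
rgb(163, 179, 78) = #A3B34E.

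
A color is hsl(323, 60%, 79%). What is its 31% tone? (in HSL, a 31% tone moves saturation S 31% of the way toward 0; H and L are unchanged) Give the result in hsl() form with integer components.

S moves 31% from 60 toward 0: 60 − 18.6 = 41.4 → 41.
H and L are unchanged.

hsl(323, 41%, 79%)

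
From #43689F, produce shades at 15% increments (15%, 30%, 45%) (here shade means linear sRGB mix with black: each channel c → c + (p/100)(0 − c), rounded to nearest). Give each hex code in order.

#43689F is rgb(67, 104, 159).
15%: (67 − 10.05 = 56.95→57, 104 − 15.6 = 88.4→88, 159 − 23.85 = 135.15→135) → #395887
30%: (67 − 20.1 = 46.9→47, 104 − 31.2 = 72.8→73, 159 − 47.7 = 111.3→111) → #2F496F
45%: (67 − 30.15 = 36.85→37, 104 − 46.8 = 57.2→57, 159 − 71.55 = 87.45→87) → #253957

#395887, #2F496F, #253957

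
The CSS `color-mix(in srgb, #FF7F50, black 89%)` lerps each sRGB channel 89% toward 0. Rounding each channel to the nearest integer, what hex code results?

#1C0E09

#FF7F50 is rgb(255, 127, 80).
Per channel, c → c + 0.89(0 − c):
  R: 255 + 0.89×(0−255) = 255 − 226.95 = 28.05 → 28
  G: 127 − 113.03 = 13.97 → 14
  B: 80 − 71.2 = 8.8 → 9
rgb(28, 14, 9) = #1C0E09.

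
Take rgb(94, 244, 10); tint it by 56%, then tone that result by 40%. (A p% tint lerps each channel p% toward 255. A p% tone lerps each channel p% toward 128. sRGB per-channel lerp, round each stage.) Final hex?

#A2C98B

A 56% tint moves each channel 56% toward 255:
  R: 94 + 0.56×(255−94) = 94 + 90.16 = 184.16 → 184
  G: 244 + 6.16 = 250.16 → 250
  B: 10 + 0.56×(255−10) = 10 + 137.2 = 147.2 → 147
After the tint: rgb(184, 250, 147) = #B8FA93.
Per channel, c → c + 0.4(128 − c):
  R: 184 − 22.4 = 161.6 → 162
  G: 250 + 0.4×(128−250) = 250 − 48.8 = 201.2 → 201
  B: 147 − 7.6 = 139.4 → 139
rgb(162, 201, 139) = #A2C98B.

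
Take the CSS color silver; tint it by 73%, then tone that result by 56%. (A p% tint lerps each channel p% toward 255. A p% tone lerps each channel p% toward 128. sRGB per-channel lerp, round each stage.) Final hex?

#b0b0b0

CSS silver is rgb(192, 192, 192).
Lerp each channel 73% toward 255:
  R: 192 + 45.99 = 237.99 → 238
  G: 192 + 45.99 = 237.99 → 238
  B: 192 + 45.99 = 237.99 → 238
After the tint: rgb(238, 238, 238) = #eeeeee.
Lerp each channel 56% toward 128:
  R: 238 + 0.56×(128−238) = 238 − 61.6 = 176.4 → 176
  G: 238 + 0.56×(128−238) = 238 − 61.6 = 176.4 → 176
  B: 238 + 0.56×(128−238) = 238 − 61.6 = 176.4 → 176
rgb(176, 176, 176) = #b0b0b0.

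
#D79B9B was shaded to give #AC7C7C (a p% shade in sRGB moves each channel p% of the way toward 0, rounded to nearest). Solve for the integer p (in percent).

20%

#D79B9B is rgb(215, 155, 155); #AC7C7C is rgb(172, 124, 124).
On the R channel (widest range): 172 ≈ 215 + (p/100)(0 − 215), so p ≈ 100×(172 − 215)/(0 − 215) = -4300/-215 = 20.00.
p = 20 reproduces all three channels after rounding.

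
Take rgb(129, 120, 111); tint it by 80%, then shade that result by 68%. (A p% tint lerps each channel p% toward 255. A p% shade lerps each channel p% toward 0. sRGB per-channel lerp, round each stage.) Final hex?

An 80% tint moves each channel 80% toward 255:
  R: 129 + 100.8 = 229.8 → 230
  G: 120 + 108 = 228 → 228
  B: 111 + 115.2 = 226.2 → 226
After the tint: rgb(230, 228, 226) = #e6e4e2.
Per channel, c → c + 0.68(0 − c):
  R: 230 + 0.68×(0−230) = 230 − 156.4 = 73.6 → 74
  G: 228 + 0.68×(0−228) = 228 − 155.04 = 72.96 → 73
  B: 226 − 153.68 = 72.32 → 72
rgb(74, 73, 72) = #4a4948.

#4a4948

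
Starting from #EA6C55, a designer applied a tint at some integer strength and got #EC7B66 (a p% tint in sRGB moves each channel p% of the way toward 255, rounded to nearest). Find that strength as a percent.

#EA6C55 is rgb(234, 108, 85); #EC7B66 is rgb(236, 123, 102).
On the B channel (widest range): 102 ≈ 85 + (p/100)(255 − 85), so p ≈ 100×(102 − 85)/(255 − 85) = 1700/170 = 10.00.
p = 10 reproduces all three channels after rounding.

10%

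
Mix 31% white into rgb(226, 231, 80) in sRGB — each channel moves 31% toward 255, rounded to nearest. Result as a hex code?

Per channel, c → c + 0.31(255 − c):
  R: 226 + 8.99 = 234.99 → 235
  G: 231 + 0.31×(255−231) = 231 + 7.44 = 238.44 → 238
  B: 80 + 54.25 = 134.25 → 134
rgb(235, 238, 134) = #EBEE86.

#EBEE86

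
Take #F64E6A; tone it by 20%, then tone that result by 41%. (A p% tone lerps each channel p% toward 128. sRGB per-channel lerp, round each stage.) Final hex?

#B76875

#F64E6A is rgb(246, 78, 106).
A 20% tone moves each channel 20% toward 128:
  R: 246 + 0.2×(128−246) = 246 − 23.6 = 222.4 → 222
  G: 78 + 0.2×(128−78) = 78 + 10 = 88 → 88
  B: 106 + 0.2×(128−106) = 106 + 4.4 = 110.4 → 110
After the tone: rgb(222, 88, 110) = #DE586E.
A 41% tone moves each channel 41% toward 128:
  R: 222 − 38.54 = 183.46 → 183
  G: 88 + 16.4 = 104.4 → 104
  B: 110 + 0.41×(128−110) = 110 + 7.38 = 117.38 → 117
rgb(183, 104, 117) = #B76875.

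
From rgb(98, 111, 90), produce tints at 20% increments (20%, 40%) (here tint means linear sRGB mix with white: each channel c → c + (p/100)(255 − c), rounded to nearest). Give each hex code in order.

#818C7B, #A1A99C

20%: (98 + 31.4 = 129.4→129, 111 + 28.8 = 139.8→140, 90 + 33 = 123→123) → #818C7B
40%: (98 + 62.8 = 160.8→161, 111 + 57.6 = 168.6→169, 90 + 66 = 156→156) → #A1A99C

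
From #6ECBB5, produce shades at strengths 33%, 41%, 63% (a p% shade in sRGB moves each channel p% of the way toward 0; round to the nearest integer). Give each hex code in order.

#6ECBB5 is rgb(110, 203, 181).
33%: (110 − 36.3 = 73.7→74, 203 − 66.99 = 136.01→136, 181 − 59.73 = 121.27→121) → #4A8879
41%: (110 − 45.1 = 64.9→65, 203 − 83.23 = 119.77→120, 181 − 74.21 = 106.79→107) → #41786B
63%: (110 − 69.3 = 40.7→41, 203 − 127.89 = 75.11→75, 181 − 114.03 = 66.97→67) → #294B43

#4A8879, #41786B, #294B43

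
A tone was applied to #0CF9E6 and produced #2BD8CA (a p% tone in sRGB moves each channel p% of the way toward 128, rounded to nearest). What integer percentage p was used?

27%

#0CF9E6 is rgb(12, 249, 230); #2BD8CA is rgb(43, 216, 202).
On the G channel (widest range): 216 ≈ 249 + (p/100)(128 − 249), so p ≈ 100×(216 − 249)/(128 − 249) = -3300/-121 = 27.27.
p = 27 reproduces all three channels after rounding.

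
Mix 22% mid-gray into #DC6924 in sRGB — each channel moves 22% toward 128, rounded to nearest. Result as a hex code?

#DC6924 is rgb(220, 105, 36).
Lerp each channel 22% toward 128:
  R: 220 + 0.22×(128−220) = 220 − 20.24 = 199.76 → 200
  G: 105 + 5.06 = 110.06 → 110
  B: 36 + 20.24 = 56.24 → 56
rgb(200, 110, 56) = #C86E38.

#C86E38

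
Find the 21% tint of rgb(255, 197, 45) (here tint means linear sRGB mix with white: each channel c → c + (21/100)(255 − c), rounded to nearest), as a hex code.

A 21% tint moves each channel 21% toward 255:
  R: 255 + 0 = 255 → 255
  G: 197 + 12.18 = 209.18 → 209
  B: 45 + 0.21×(255−45) = 45 + 44.1 = 89.1 → 89
rgb(255, 209, 89) = #FFD159.

#FFD159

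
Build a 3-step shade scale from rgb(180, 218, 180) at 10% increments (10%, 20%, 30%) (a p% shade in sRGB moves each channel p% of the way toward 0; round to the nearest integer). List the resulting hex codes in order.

#a2c4a2, #90ae90, #7e997e

10%: (180 − 18 = 162→162, 218 − 21.8 = 196.2→196, 180 − 18 = 162→162) → #a2c4a2
20%: (180 − 36 = 144→144, 218 − 43.6 = 174.4→174, 180 − 36 = 144→144) → #90ae90
30%: (180 − 54 = 126→126, 218 − 65.4 = 152.6→153, 180 − 54 = 126→126) → #7e997e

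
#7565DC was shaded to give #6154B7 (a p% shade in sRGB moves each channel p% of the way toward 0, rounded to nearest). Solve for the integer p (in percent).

#7565DC is rgb(117, 101, 220); #6154B7 is rgb(97, 84, 183).
On the B channel (widest range): 183 ≈ 220 + (p/100)(0 − 220), so p ≈ 100×(183 − 220)/(0 − 220) = -3700/-220 = 16.82.
p = 17 reproduces all three channels after rounding.

17%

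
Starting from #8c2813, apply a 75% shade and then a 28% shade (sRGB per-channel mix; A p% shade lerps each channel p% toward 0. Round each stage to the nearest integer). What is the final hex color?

#8c2813 is rgb(140, 40, 19).
A 75% shade moves each channel 75% toward 0:
  R: 140 − 105 = 35 → 35
  G: 40 − 30 = 10 → 10
  B: 19 + 0.75×(0−19) = 19 − 14.25 = 4.75 → 5
After the shade: rgb(35, 10, 5) = #230a05.
A 28% shade moves each channel 28% toward 0:
  R: 35 + 0.28×(0−35) = 35 − 9.8 = 25.2 → 25
  G: 10 + 0.28×(0−10) = 10 − 2.8 = 7.2 → 7
  B: 5 − 1.4 = 3.6 → 4
rgb(25, 7, 4) = #190704.

#190704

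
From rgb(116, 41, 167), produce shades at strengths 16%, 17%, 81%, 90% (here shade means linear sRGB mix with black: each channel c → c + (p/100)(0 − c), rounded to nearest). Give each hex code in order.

16%: (116 − 18.56 = 97.44→97, 41 − 6.56 = 34.44→34, 167 − 26.72 = 140.28→140) → #61228C
17%: (116 − 19.72 = 96.28→96, 41 − 6.97 = 34.03→34, 167 − 28.39 = 138.61→139) → #60228B
81%: (116 − 93.96 = 22.04→22, 41 − 33.21 = 7.79→8, 167 − 135.27 = 31.73→32) → #160820
90%: (116 − 104.4 = 11.6→12, 41 − 36.9 = 4.1→4, 167 − 150.3 = 16.7→17) → #0C0411

#61228C, #60228B, #160820, #0C0411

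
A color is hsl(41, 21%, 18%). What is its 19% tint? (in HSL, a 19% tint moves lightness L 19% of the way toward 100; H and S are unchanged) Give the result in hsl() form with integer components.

hsl(41, 21%, 34%)

L moves 19% from 18 toward 100: 18 + 15.58 = 33.58 → 34.
H and S are unchanged.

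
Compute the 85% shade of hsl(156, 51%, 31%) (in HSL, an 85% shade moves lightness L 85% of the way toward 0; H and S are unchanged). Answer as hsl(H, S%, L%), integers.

hsl(156, 51%, 5%)

L moves 85% from 31 toward 0: 31 − 26.35 = 4.65 → 5.
H and S are unchanged.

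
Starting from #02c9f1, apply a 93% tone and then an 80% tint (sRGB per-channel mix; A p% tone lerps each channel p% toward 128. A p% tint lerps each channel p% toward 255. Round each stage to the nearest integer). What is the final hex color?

#e4e7e7

#02c9f1 is rgb(2, 201, 241).
A 93% tone moves each channel 93% toward 128:
  R: 2 + 117.18 = 119.18 → 119
  G: 201 + 0.93×(128−201) = 201 − 67.89 = 133.11 → 133
  B: 241 − 105.09 = 135.91 → 136
After the tone: rgb(119, 133, 136) = #778588.
Lerp each channel 80% toward 255:
  R: 119 + 108.8 = 227.8 → 228
  G: 133 + 0.8×(255−133) = 133 + 97.6 = 230.6 → 231
  B: 136 + 95.2 = 231.2 → 231
rgb(228, 231, 231) = #e4e7e7.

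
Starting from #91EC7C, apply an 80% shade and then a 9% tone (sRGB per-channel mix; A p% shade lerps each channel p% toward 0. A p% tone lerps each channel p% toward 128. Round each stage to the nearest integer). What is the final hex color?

#91EC7C is rgb(145, 236, 124).
Lerp each channel 80% toward 0:
  R: 145 − 116 = 29 → 29
  G: 236 − 188.8 = 47.2 → 47
  B: 124 + 0.8×(0−124) = 124 − 99.2 = 24.8 → 25
After the shade: rgb(29, 47, 25) = #1D2F19.
Lerp each channel 9% toward 128:
  R: 29 + 0.09×(128−29) = 29 + 8.91 = 37.91 → 38
  G: 47 + 0.09×(128−47) = 47 + 7.29 = 54.29 → 54
  B: 25 + 0.09×(128−25) = 25 + 9.27 = 34.27 → 34
rgb(38, 54, 34) = #263622.

#263622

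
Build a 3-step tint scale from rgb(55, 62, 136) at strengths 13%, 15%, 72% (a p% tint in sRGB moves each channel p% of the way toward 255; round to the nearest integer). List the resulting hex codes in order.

13%: (55 + 26 = 81→81, 62 + 25.09 = 87.09→87, 136 + 15.47 = 151.47→151) → #515797
15%: (55 + 30 = 85→85, 62 + 28.95 = 90.95→91, 136 + 17.85 = 153.85→154) → #555B9A
72%: (55 + 144 = 199→199, 62 + 138.96 = 200.96→201, 136 + 85.68 = 221.68→222) → #C7C9DE

#515797, #555B9A, #C7C9DE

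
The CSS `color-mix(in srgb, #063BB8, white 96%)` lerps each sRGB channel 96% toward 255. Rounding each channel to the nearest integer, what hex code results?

#F5F7FC

#063BB8 is rgb(6, 59, 184).
Per channel, c → c + 0.96(255 − c):
  R: 6 + 0.96×(255−6) = 6 + 239.04 = 245.04 → 245
  G: 59 + 188.16 = 247.16 → 247
  B: 184 + 68.16 = 252.16 → 252
rgb(245, 247, 252) = #F5F7FC.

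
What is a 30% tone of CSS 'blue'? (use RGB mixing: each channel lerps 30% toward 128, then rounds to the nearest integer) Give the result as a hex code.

CSS blue is rgb(0, 0, 255).
Lerp each channel 30% toward 128:
  R: 0 + 0.3×(128−0) = 0 + 38.4 = 38.4 → 38
  G: 0 + 0.3×(128−0) = 0 + 38.4 = 38.4 → 38
  B: 255 − 38.1 = 216.9 → 217
rgb(38, 38, 217) = #2626D9.

#2626D9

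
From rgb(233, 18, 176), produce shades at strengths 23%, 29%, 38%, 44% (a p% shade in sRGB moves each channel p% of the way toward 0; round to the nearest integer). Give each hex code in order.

23%: (233 − 53.59 = 179.41→179, 18 − 4.14 = 13.86→14, 176 − 40.48 = 135.52→136) → #b30e88
29%: (233 − 67.57 = 165.43→165, 18 − 5.22 = 12.78→13, 176 − 51.04 = 124.96→125) → #a50d7d
38%: (233 − 88.54 = 144.46→144, 18 − 6.84 = 11.16→11, 176 − 66.88 = 109.12→109) → #900b6d
44%: (233 − 102.52 = 130.48→130, 18 − 7.92 = 10.08→10, 176 − 77.44 = 98.56→99) → #820a63

#b30e88, #a50d7d, #900b6d, #820a63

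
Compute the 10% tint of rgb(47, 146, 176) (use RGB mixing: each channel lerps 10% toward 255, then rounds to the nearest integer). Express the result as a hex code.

#449DB8

Per channel, c → c + 0.1(255 − c):
  R: 47 + 20.8 = 67.8 → 68
  G: 146 + 10.9 = 156.9 → 157
  B: 176 + 7.9 = 183.9 → 184
rgb(68, 157, 184) = #449DB8.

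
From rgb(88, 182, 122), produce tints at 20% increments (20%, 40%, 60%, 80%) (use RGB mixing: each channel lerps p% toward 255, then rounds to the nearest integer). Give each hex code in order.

20%: (88 + 33.4 = 121.4→121, 182 + 14.6 = 196.6→197, 122 + 26.6 = 148.6→149) → #79C595
40%: (88 + 66.8 = 154.8→155, 182 + 29.2 = 211.2→211, 122 + 53.2 = 175.2→175) → #9BD3AF
60%: (88 + 100.2 = 188.2→188, 182 + 43.8 = 225.8→226, 122 + 79.8 = 201.8→202) → #BCE2CA
80%: (88 + 133.6 = 221.6→222, 182 + 58.4 = 240.4→240, 122 + 106.4 = 228.4→228) → #DEF0E4

#79C595, #9BD3AF, #BCE2CA, #DEF0E4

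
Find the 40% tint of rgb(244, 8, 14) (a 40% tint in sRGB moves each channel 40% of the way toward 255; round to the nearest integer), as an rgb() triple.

Lerp each channel 40% toward 255:
  R: 244 + 0.4×(255−244) = 244 + 4.4 = 248.4 → 248
  G: 8 + 98.8 = 106.8 → 107
  B: 14 + 0.4×(255−14) = 14 + 96.4 = 110.4 → 110

rgb(248, 107, 110)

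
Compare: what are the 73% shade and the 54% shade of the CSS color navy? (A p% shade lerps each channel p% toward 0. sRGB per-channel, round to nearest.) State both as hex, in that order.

CSS navy is rgb(0, 0, 128).
73% shade:
  R: 0 + 0 = 0 → 0
  G: 0 + 0.73×(0−0) = 0 + 0 = 0 → 0
  B: 128 − 93.44 = 34.56 → 35
  → #000023
54% shade:
  R: 0 + 0.54×(0−0) = 0 + 0 = 0 → 0
  G: 0 + 0.54×(0−0) = 0 + 0 = 0 → 0
  B: 128 − 69.12 = 58.88 → 59
  → #00003b

#000023, #00003b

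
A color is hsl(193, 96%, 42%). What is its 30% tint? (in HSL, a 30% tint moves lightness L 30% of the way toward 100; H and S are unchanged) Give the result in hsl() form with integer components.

L moves 30% from 42 toward 100: 42 + 17.4 = 59.4 → 59.
H and S are unchanged.

hsl(193, 96%, 59%)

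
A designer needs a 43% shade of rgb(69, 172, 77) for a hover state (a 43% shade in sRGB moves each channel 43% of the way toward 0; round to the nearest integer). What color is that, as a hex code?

A 43% shade moves each channel 43% toward 0:
  R: 69 + 0.43×(0−69) = 69 − 29.67 = 39.33 → 39
  G: 172 + 0.43×(0−172) = 172 − 73.96 = 98.04 → 98
  B: 77 − 33.11 = 43.89 → 44
rgb(39, 98, 44) = #27622c.

#27622c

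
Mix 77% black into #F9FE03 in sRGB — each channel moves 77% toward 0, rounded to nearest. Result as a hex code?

#F9FE03 is rgb(249, 254, 3).
Lerp each channel 77% toward 0:
  R: 249 − 191.73 = 57.27 → 57
  G: 254 + 0.77×(0−254) = 254 − 195.58 = 58.42 → 58
  B: 3 + 0.77×(0−3) = 3 − 2.31 = 0.69 → 1
rgb(57, 58, 1) = #393A01.

#393A01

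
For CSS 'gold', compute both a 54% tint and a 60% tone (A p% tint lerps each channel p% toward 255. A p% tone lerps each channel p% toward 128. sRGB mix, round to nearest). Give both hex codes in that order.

#FFED8A, #B3A34D

CSS gold is rgb(255, 215, 0).
54% tint:
  R: 255 + 0 = 255 → 255
  G: 215 + 21.6 = 236.6 → 237
  B: 0 + 137.7 = 137.7 → 138
  → #FFED8A
60% tone:
  R: 255 + 0.6×(128−255) = 255 − 76.2 = 178.8 → 179
  G: 215 − 52.2 = 162.8 → 163
  B: 0 + 0.6×(128−0) = 0 + 76.8 = 76.8 → 77
  → #B3A34D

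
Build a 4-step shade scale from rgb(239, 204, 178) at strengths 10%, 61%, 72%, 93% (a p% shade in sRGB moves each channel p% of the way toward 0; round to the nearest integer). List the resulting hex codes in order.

10%: (239 − 23.9 = 215.1→215, 204 − 20.4 = 183.6→184, 178 − 17.8 = 160.2→160) → #d7b8a0
61%: (239 − 145.79 = 93.21→93, 204 − 124.44 = 79.56→80, 178 − 108.58 = 69.42→69) → #5d5045
72%: (239 − 172.08 = 66.92→67, 204 − 146.88 = 57.12→57, 178 − 128.16 = 49.84→50) → #433932
93%: (239 − 222.27 = 16.73→17, 204 − 189.72 = 14.28→14, 178 − 165.54 = 12.46→12) → #110e0c

#d7b8a0, #5d5045, #433932, #110e0c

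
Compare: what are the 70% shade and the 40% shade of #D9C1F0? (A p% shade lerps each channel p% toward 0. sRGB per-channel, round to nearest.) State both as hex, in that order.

#D9C1F0 is rgb(217, 193, 240).
70% shade:
  R: 217 − 151.9 = 65.1 → 65
  G: 193 − 135.1 = 57.9 → 58
  B: 240 + 0.7×(0−240) = 240 − 168 = 72 → 72
  → #413A48
40% shade:
  R: 217 − 86.8 = 130.2 → 130
  G: 193 − 77.2 = 115.8 → 116
  B: 240 + 0.4×(0−240) = 240 − 96 = 144 → 144
  → #827490

#413A48, #827490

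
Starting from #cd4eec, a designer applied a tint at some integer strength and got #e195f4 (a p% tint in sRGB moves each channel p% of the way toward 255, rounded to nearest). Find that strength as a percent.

40%

#cd4eec is rgb(205, 78, 236); #e195f4 is rgb(225, 149, 244).
On the G channel (widest range): 149 ≈ 78 + (p/100)(255 − 78), so p ≈ 100×(149 − 78)/(255 − 78) = 7100/177 = 40.11.
p = 40 reproduces all three channels after rounding.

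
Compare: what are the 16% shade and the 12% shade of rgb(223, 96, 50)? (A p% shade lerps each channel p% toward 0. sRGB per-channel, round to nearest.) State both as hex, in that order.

16% shade:
  R: 223 − 35.68 = 187.32 → 187
  G: 96 − 15.36 = 80.64 → 81
  B: 50 − 8 = 42 → 42
  → #BB512A
12% shade:
  R: 223 + 0.12×(0−223) = 223 − 26.76 = 196.24 → 196
  G: 96 + 0.12×(0−96) = 96 − 11.52 = 84.48 → 84
  B: 50 − 6 = 44 → 44
  → #C4542C

#BB512A, #C4542C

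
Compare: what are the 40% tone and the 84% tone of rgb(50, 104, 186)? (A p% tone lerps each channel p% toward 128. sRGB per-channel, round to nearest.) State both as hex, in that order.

40% tone:
  R: 50 + 0.4×(128−50) = 50 + 31.2 = 81.2 → 81
  G: 104 + 9.6 = 113.6 → 114
  B: 186 + 0.4×(128−186) = 186 − 23.2 = 162.8 → 163
  → #5172A3
84% tone:
  R: 50 + 0.84×(128−50) = 50 + 65.52 = 115.52 → 116
  G: 104 + 0.84×(128−104) = 104 + 20.16 = 124.16 → 124
  B: 186 + 0.84×(128−186) = 186 − 48.72 = 137.28 → 137
  → #747C89

#5172A3, #747C89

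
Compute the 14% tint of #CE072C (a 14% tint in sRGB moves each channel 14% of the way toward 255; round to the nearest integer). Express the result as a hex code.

#CE072C is rgb(206, 7, 44).
Per channel, c → c + 0.14(255 − c):
  R: 206 + 6.86 = 212.86 → 213
  G: 7 + 0.14×(255−7) = 7 + 34.72 = 41.72 → 42
  B: 44 + 0.14×(255−44) = 44 + 29.54 = 73.54 → 74
rgb(213, 42, 74) = #D52A4A.

#D52A4A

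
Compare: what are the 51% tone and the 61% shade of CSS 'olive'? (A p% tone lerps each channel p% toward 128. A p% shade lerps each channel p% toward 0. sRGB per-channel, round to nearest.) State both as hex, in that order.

CSS olive is rgb(128, 128, 0).
51% tone:
  R: 128 + 0 = 128 → 128
  G: 128 + 0 = 128 → 128
  B: 0 + 65.28 = 65.28 → 65
  → #808041
61% shade:
  R: 128 + 0.61×(0−128) = 128 − 78.08 = 49.92 → 50
  G: 128 + 0.61×(0−128) = 128 − 78.08 = 49.92 → 50
  B: 0 + 0.61×(0−0) = 0 + 0 = 0 → 0
  → #323200

#808041, #323200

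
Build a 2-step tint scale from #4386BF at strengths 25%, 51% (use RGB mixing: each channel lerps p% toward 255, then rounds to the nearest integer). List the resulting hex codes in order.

#72A4CF, #A3C4E0

#4386BF is rgb(67, 134, 191).
25%: (67 + 47 = 114→114, 134 + 30.25 = 164.25→164, 191 + 16 = 207→207) → #72A4CF
51%: (67 + 95.88 = 162.88→163, 134 + 61.71 = 195.71→196, 191 + 32.64 = 223.64→224) → #A3C4E0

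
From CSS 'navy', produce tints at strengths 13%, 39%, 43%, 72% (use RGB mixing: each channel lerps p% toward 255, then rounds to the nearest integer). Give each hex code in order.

#212191, #6363B2, #6E6EB7, #B8B8DB

CSS navy is rgb(0, 0, 128).
13%: (0 + 33.15 = 33.15→33, 0 + 33.15 = 33.15→33, 128 + 16.51 = 144.51→145) → #212191
39%: (0 + 99.45 = 99.45→99, 0 + 99.45 = 99.45→99, 128 + 49.53 = 177.53→178) → #6363B2
43%: (0 + 109.65 = 109.65→110, 0 + 109.65 = 109.65→110, 128 + 54.61 = 182.61→183) → #6E6EB7
72%: (0 + 183.6 = 183.6→184, 0 + 183.6 = 183.6→184, 128 + 91.44 = 219.44→219) → #B8B8DB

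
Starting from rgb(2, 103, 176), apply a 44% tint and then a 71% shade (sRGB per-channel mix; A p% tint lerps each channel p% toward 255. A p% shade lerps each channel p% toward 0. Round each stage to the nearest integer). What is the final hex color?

#21313D

Per channel, c → c + 0.44(255 − c):
  R: 2 + 0.44×(255−2) = 2 + 111.32 = 113.32 → 113
  G: 103 + 0.44×(255−103) = 103 + 66.88 = 169.88 → 170
  B: 176 + 0.44×(255−176) = 176 + 34.76 = 210.76 → 211
After the tint: rgb(113, 170, 211) = #71AAD3.
Lerp each channel 71% toward 0:
  R: 113 + 0.71×(0−113) = 113 − 80.23 = 32.77 → 33
  G: 170 + 0.71×(0−170) = 170 − 120.7 = 49.3 → 49
  B: 211 − 149.81 = 61.19 → 61
rgb(33, 49, 61) = #21313D.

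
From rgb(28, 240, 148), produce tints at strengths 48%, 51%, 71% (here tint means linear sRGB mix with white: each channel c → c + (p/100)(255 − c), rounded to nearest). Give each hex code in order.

48%: (28 + 108.96 = 136.96→137, 240 + 7.2 = 247.2→247, 148 + 51.36 = 199.36→199) → #89f7c7
51%: (28 + 115.77 = 143.77→144, 240 + 7.65 = 247.65→248, 148 + 54.57 = 202.57→203) → #90f8cb
71%: (28 + 161.17 = 189.17→189, 240 + 10.65 = 250.65→251, 148 + 75.97 = 223.97→224) → #bdfbe0

#89f7c7, #90f8cb, #bdfbe0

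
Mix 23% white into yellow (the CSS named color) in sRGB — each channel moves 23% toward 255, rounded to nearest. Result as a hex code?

#ffff3b

CSS yellow is rgb(255, 255, 0).
Lerp each channel 23% toward 255:
  R: 255 + 0.23×(255−255) = 255 + 0 = 255 → 255
  G: 255 + 0.23×(255−255) = 255 + 0 = 255 → 255
  B: 0 + 58.65 = 58.65 → 59
rgb(255, 255, 59) = #ffff3b.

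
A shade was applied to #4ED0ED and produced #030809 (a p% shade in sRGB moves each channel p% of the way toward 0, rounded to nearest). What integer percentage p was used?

#4ED0ED is rgb(78, 208, 237); #030809 is rgb(3, 8, 9).
On the B channel (widest range): 9 ≈ 237 + (p/100)(0 − 237), so p ≈ 100×(9 − 237)/(0 − 237) = -22800/-237 = 96.20.
p = 96 reproduces all three channels after rounding.

96%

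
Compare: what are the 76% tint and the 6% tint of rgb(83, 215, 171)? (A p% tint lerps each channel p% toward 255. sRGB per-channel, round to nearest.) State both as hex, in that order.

#D6F5EB, #5DD9B0

76% tint:
  R: 83 + 0.76×(255−83) = 83 + 130.72 = 213.72 → 214
  G: 215 + 30.4 = 245.4 → 245
  B: 171 + 63.84 = 234.84 → 235
  → #D6F5EB
6% tint:
  R: 83 + 10.32 = 93.32 → 93
  G: 215 + 0.06×(255−215) = 215 + 2.4 = 217.4 → 217
  B: 171 + 0.06×(255−171) = 171 + 5.04 = 176.04 → 176
  → #5DD9B0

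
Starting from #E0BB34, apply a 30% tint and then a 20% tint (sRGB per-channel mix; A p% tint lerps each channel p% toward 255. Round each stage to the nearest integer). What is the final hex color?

#EDD98D

#E0BB34 is rgb(224, 187, 52).
Per channel, c → c + 0.3(255 − c):
  R: 224 + 0.3×(255−224) = 224 + 9.3 = 233.3 → 233
  G: 187 + 0.3×(255−187) = 187 + 20.4 = 207.4 → 207
  B: 52 + 0.3×(255−52) = 52 + 60.9 = 112.9 → 113
After the tint: rgb(233, 207, 113) = #E9CF71.
Per channel, c → c + 0.2(255 − c):
  R: 233 + 4.4 = 237.4 → 237
  G: 207 + 0.2×(255−207) = 207 + 9.6 = 216.6 → 217
  B: 113 + 0.2×(255−113) = 113 + 28.4 = 141.4 → 141
rgb(237, 217, 141) = #EDD98D.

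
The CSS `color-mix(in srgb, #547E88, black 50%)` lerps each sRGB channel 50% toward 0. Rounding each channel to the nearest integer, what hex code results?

#2A3F44

#547E88 is rgb(84, 126, 136).
Per channel, c → c + 0.5(0 − c):
  R: 84 + 0.5×(0−84) = 84 − 42 = 42 → 42
  G: 126 − 63 = 63 → 63
  B: 136 − 68 = 68 → 68
rgb(42, 63, 68) = #2A3F44.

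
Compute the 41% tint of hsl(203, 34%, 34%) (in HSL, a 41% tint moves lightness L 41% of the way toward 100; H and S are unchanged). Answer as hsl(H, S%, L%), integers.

hsl(203, 34%, 61%)

L moves 41% from 34 toward 100: 34 + 27.06 = 61.06 → 61.
H and S are unchanged.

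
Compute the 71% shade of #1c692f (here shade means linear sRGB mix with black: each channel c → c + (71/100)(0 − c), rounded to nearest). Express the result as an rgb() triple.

#1c692f is rgb(28, 105, 47).
Lerp each channel 71% toward 0:
  R: 28 + 0.71×(0−28) = 28 − 19.88 = 8.12 → 8
  G: 105 + 0.71×(0−105) = 105 − 74.55 = 30.45 → 30
  B: 47 + 0.71×(0−47) = 47 − 33.37 = 13.63 → 14

rgb(8, 30, 14)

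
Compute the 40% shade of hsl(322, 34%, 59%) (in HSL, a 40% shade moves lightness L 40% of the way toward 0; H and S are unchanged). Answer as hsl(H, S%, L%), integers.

hsl(322, 34%, 35%)

L moves 40% from 59 toward 0: 59 − 23.6 = 35.4 → 35.
H and S are unchanged.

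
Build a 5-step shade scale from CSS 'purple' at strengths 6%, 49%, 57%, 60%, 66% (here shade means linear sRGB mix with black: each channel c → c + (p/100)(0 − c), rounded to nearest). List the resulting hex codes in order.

#780078, #410041, #370037, #330033, #2c002c

CSS purple is rgb(128, 0, 128).
6%: (128 − 7.68 = 120.32→120, 0→0, 128 − 7.68 = 120.32→120) → #780078
49%: (128 − 62.72 = 65.28→65, 0→0, 128 − 62.72 = 65.28→65) → #410041
57%: (128 − 72.96 = 55.04→55, 0→0, 128 − 72.96 = 55.04→55) → #370037
60%: (128 − 76.8 = 51.2→51, 0→0, 128 − 76.8 = 51.2→51) → #330033
66%: (128 − 84.48 = 43.52→44, 0→0, 128 − 84.48 = 43.52→44) → #2c002c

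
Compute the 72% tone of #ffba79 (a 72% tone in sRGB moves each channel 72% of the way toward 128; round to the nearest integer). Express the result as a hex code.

#ffba79 is rgb(255, 186, 121).
A 72% tone moves each channel 72% toward 128:
  R: 255 + 0.72×(128−255) = 255 − 91.44 = 163.56 → 164
  G: 186 − 41.76 = 144.24 → 144
  B: 121 + 5.04 = 126.04 → 126
rgb(164, 144, 126) = #a4907e.

#a4907e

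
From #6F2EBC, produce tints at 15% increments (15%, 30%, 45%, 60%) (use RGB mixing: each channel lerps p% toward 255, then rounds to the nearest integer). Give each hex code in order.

#6F2EBC is rgb(111, 46, 188).
15%: (111 + 21.6 = 132.6→133, 46 + 31.35 = 77.35→77, 188 + 10.05 = 198.05→198) → #854DC6
30%: (111 + 43.2 = 154.2→154, 46 + 62.7 = 108.7→109, 188 + 20.1 = 208.1→208) → #9A6DD0
45%: (111 + 64.8 = 175.8→176, 46 + 94.05 = 140.05→140, 188 + 30.15 = 218.15→218) → #B08CDA
60%: (111 + 86.4 = 197.4→197, 46 + 125.4 = 171.4→171, 188 + 40.2 = 228.2→228) → #C5ABE4

#854DC6, #9A6DD0, #B08CDA, #C5ABE4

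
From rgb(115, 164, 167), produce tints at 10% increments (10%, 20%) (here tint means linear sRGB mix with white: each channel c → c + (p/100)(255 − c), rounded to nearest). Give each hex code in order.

#81ADB0, #8FB6B9

10%: (115 + 14 = 129→129, 164 + 9.1 = 173.1→173, 167 + 8.8 = 175.8→176) → #81ADB0
20%: (115 + 28 = 143→143, 164 + 18.2 = 182.2→182, 167 + 17.6 = 184.6→185) → #8FB6B9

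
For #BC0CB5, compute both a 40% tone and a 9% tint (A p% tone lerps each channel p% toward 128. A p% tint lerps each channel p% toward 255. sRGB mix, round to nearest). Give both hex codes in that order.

#BC0CB5 is rgb(188, 12, 181).
40% tone:
  R: 188 − 24 = 164 → 164
  G: 12 + 0.4×(128−12) = 12 + 46.4 = 58.4 → 58
  B: 181 − 21.2 = 159.8 → 160
  → #A43AA0
9% tint:
  R: 188 + 0.09×(255−188) = 188 + 6.03 = 194.03 → 194
  G: 12 + 21.87 = 33.87 → 34
  B: 181 + 0.09×(255−181) = 181 + 6.66 = 187.66 → 188
  → #C222BC

#A43AA0, #C222BC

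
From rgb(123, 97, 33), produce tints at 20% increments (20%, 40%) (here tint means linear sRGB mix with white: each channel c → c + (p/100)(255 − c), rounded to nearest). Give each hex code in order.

#95814d, #b0a07a

20%: (123 + 26.4 = 149.4→149, 97 + 31.6 = 128.6→129, 33 + 44.4 = 77.4→77) → #95814d
40%: (123 + 52.8 = 175.8→176, 97 + 63.2 = 160.2→160, 33 + 88.8 = 121.8→122) → #b0a07a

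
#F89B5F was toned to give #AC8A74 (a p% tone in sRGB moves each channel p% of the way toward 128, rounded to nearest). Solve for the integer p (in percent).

#F89B5F is rgb(248, 155, 95); #AC8A74 is rgb(172, 138, 116).
On the R channel (widest range): 172 ≈ 248 + (p/100)(128 − 248), so p ≈ 100×(172 − 248)/(128 − 248) = -7600/-120 = 63.33.
p = 63 reproduces all three channels after rounding.

63%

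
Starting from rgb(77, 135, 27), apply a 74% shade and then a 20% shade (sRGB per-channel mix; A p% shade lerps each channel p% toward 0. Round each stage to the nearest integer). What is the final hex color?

Lerp each channel 74% toward 0:
  R: 77 − 56.98 = 20.02 → 20
  G: 135 + 0.74×(0−135) = 135 − 99.9 = 35.1 → 35
  B: 27 − 19.98 = 7.02 → 7
After the shade: rgb(20, 35, 7) = #142307.
Per channel, c → c + 0.2(0 − c):
  R: 20 − 4 = 16 → 16
  G: 35 − 7 = 28 → 28
  B: 7 − 1.4 = 5.6 → 6
rgb(16, 28, 6) = #101C06.

#101C06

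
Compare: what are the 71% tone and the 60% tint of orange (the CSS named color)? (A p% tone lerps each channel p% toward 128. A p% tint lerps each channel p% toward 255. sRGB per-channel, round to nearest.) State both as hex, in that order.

CSS orange is rgb(255, 165, 0).
71% tone:
  R: 255 − 90.17 = 164.83 → 165
  G: 165 − 26.27 = 138.73 → 139
  B: 0 + 90.88 = 90.88 → 91
  → #A58B5B
60% tint:
  R: 255 + 0.6×(255−255) = 255 + 0 = 255 → 255
  G: 165 + 54 = 219 → 219
  B: 0 + 0.6×(255−0) = 0 + 153 = 153 → 153
  → #FFDB99

#A58B5B, #FFDB99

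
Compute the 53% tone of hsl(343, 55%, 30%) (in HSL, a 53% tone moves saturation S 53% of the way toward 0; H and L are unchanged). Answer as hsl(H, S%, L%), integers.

hsl(343, 26%, 30%)

S moves 53% from 55 toward 0: 55 − 29.15 = 25.85 → 26.
H and L are unchanged.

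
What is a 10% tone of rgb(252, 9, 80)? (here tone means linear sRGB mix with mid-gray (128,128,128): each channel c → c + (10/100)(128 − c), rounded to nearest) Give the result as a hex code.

Lerp each channel 10% toward 128:
  R: 252 − 12.4 = 239.6 → 240
  G: 9 + 0.1×(128−9) = 9 + 11.9 = 20.9 → 21
  B: 80 + 0.1×(128−80) = 80 + 4.8 = 84.8 → 85
rgb(240, 21, 85) = #F01555.

#F01555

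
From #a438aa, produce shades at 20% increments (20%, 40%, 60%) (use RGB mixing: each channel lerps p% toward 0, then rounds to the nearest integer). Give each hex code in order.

#a438aa is rgb(164, 56, 170).
20%: (164 − 32.8 = 131.2→131, 56 − 11.2 = 44.8→45, 170 − 34 = 136→136) → #832d88
40%: (164 − 65.6 = 98.4→98, 56 − 22.4 = 33.6→34, 170 − 68 = 102→102) → #622266
60%: (164 − 98.4 = 65.6→66, 56 − 33.6 = 22.4→22, 170 − 102 = 68→68) → #421644

#832d88, #622266, #421644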